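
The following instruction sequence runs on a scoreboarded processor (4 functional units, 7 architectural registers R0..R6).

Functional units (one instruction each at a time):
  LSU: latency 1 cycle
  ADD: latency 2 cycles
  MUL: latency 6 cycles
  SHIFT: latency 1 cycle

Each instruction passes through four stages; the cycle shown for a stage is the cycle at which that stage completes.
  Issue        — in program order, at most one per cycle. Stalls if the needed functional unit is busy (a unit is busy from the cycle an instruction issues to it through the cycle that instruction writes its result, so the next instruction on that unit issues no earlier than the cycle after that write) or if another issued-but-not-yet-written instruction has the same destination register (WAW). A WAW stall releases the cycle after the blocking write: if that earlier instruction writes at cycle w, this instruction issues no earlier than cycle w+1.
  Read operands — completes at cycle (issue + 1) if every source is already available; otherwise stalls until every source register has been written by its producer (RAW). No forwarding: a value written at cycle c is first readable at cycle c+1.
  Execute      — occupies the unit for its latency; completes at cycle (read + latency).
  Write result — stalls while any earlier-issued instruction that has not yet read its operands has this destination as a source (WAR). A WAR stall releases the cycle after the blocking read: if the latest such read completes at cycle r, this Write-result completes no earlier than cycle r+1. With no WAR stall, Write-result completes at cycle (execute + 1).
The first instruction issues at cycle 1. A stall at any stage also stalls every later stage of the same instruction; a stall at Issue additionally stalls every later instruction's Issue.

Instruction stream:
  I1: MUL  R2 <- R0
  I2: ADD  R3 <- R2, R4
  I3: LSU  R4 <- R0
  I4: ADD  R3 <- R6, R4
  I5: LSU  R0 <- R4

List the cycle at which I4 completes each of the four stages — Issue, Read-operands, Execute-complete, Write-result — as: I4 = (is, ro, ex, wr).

  I1 | 1 | 2 | 8 | 9
  I2 | 2 | 10 | 12 | 13   RAW R2: wait I1 write@9
  I3 | 3 | 4 | 5 | 11   WAR R4: wait I2 read@10
  I4 | 14 | 15 | 17 | 18   struct: ADD busy until I2 writes@13
  I5 | 15 | 16 | 17 | 18

I4 = (14, 15, 17, 18)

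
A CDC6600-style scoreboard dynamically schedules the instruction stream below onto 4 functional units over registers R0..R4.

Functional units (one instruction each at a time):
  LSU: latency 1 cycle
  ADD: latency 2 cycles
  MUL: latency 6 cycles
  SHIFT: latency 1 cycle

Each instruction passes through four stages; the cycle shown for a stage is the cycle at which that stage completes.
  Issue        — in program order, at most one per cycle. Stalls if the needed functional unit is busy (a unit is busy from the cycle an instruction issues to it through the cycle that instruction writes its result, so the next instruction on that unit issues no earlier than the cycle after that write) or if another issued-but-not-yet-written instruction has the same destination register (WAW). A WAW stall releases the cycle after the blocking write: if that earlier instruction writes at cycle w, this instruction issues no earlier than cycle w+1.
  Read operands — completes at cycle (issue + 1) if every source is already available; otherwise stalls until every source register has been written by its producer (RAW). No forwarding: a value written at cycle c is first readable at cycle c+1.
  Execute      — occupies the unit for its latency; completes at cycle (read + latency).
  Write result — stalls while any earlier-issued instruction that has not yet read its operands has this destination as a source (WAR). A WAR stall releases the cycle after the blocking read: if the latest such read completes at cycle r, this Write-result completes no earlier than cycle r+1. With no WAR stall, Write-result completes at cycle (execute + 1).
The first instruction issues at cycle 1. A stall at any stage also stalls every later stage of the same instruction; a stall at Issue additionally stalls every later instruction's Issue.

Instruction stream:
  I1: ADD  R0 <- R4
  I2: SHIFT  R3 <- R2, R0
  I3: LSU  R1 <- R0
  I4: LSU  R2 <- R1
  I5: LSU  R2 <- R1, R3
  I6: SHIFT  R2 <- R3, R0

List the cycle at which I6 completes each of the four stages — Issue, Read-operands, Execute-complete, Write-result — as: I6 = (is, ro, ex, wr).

I6 = (17, 18, 19, 20)

cycle 1: I1 issues→ADD
cycle 2: I1 reads | I2 issues→SHIFT
cycle 3: I3 issues→LSU
cycle 4: I1 exec-done
cycle 5: I1 writes R0
cycle 6: I2 reads | I3 reads
cycle 7: I2 exec-done | I3 exec-done
cycle 8: I2 writes R3 | I3 writes R1
cycle 9: I4 issues→LSU
cycle 10: I4 reads
cycle 11: I4 exec-done
cycle 12: I4 writes R2
cycle 13: I5 issues→LSU
cycle 14: I5 reads
cycle 15: I5 exec-done
cycle 16: I5 writes R2
cycle 17: I6 issues→SHIFT
cycle 18: I6 reads
cycle 19: I6 exec-done
cycle 20: I6 writes R2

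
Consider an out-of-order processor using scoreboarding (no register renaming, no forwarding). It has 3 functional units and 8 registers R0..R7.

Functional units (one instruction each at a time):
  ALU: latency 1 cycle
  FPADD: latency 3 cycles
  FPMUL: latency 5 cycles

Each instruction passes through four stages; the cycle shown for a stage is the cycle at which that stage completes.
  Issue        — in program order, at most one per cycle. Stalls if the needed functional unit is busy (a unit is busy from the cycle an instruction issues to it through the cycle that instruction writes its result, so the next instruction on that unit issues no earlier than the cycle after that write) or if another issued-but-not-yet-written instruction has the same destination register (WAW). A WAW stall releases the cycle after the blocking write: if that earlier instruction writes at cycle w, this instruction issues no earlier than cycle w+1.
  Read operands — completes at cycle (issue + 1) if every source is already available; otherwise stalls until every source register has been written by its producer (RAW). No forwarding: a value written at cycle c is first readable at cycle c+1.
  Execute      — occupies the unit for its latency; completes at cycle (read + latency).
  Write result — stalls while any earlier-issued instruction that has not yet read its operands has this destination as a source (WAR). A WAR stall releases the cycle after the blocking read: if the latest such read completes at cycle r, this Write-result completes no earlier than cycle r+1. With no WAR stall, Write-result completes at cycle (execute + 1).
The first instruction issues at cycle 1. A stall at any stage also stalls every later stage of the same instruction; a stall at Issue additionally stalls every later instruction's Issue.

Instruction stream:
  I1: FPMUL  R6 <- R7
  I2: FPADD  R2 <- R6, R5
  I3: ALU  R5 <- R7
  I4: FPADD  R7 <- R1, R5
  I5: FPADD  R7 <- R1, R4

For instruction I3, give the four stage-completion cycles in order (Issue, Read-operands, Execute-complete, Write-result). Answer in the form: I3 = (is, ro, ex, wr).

I1 -> (1, 2, 7, 8)
I2 -> (2, 9, 12, 13)  // RAW R6: wait I1 write@8
I3 -> (3, 4, 5, 10)  // WAR R5: wait I2 read@9
I4 -> (14, 15, 18, 19)  // struct: FPADD busy until I2 writes@13
I5 -> (20, 21, 24, 25)  // struct: FPADD busy until I4 writes@19

I3 = (3, 4, 5, 10)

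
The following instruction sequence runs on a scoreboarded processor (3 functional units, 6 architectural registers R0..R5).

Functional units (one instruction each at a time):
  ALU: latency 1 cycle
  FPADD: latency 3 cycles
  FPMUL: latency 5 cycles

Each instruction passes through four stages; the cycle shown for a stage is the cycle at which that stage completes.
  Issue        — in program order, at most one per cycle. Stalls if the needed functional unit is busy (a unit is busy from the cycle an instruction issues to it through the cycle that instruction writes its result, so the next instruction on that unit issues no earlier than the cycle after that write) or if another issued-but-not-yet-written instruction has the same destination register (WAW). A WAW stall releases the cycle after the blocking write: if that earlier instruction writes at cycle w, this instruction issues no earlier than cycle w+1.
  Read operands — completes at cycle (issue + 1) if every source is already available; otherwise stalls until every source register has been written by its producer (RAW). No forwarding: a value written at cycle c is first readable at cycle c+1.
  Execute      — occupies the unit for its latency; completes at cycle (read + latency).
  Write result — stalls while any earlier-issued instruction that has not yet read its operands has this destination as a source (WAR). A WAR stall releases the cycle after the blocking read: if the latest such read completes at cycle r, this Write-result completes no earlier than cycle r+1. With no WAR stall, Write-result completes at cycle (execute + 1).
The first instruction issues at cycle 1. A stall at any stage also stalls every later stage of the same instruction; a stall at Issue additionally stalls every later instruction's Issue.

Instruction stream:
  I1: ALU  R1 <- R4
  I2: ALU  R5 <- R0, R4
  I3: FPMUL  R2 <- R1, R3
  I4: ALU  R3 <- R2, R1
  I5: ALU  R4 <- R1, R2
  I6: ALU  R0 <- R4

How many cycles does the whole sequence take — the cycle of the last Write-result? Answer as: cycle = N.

c1: issue I1 (ALU)
c2: I1 read-ops
c3: I1 finished on ALU
c4: I1→R1
c5: issue I2 (ALU)
c6: I2 read-ops | issue I3 (FPMUL)
c7: I2 finished on ALU | I3 read-ops
c8: I2→R5
c9: issue I4 (ALU)
c12: I3 finished on FPMUL
c13: I3→R2
c14: I4 read-ops
c15: I4 finished on ALU
c16: I4→R3
c17: issue I5 (ALU)
c18: I5 read-ops
c19: I5 finished on ALU
c20: I5→R4
c21: issue I6 (ALU)
c22: I6 read-ops
c23: I6 finished on ALU
c24: I6→R0

cycle = 24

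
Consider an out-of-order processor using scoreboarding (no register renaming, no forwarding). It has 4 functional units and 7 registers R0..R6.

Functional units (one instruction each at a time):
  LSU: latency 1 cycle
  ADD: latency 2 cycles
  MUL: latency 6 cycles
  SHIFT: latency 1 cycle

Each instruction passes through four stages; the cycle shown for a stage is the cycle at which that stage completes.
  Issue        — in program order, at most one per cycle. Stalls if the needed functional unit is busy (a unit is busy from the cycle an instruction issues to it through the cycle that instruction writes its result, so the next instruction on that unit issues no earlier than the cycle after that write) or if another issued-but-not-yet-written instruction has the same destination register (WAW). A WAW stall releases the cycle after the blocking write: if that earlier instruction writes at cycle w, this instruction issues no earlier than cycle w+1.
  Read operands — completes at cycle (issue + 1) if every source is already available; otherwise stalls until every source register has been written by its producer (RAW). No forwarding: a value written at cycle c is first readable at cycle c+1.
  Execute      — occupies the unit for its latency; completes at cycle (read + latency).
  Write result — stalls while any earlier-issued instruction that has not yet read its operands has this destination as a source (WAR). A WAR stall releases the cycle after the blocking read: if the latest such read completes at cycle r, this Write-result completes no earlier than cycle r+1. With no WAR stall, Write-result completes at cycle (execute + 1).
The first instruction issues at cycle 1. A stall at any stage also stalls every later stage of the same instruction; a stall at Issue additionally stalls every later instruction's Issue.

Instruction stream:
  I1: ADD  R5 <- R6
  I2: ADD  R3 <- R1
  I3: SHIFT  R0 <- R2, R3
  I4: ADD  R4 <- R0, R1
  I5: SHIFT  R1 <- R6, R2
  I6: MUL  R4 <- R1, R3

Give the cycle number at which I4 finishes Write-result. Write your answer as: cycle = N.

[1] I1→ADD
[2] I1 RO
[4] I1 EX
[5] I1 WR R5
[6] I2→ADD
[7] I2 RO · I3→SHIFT
[9] I2 EX
[10] I2 WR R3
[11] I3 RO · I4→ADD
[12] I3 EX
[13] I3 WR R0
[14] I4 RO · I5→SHIFT
[15] I5 RO
[16] I4 EX · I5 EX
[17] I4 WR R4 · I5 WR R1
[18] I6→MUL
[19] I6 RO
[25] I6 EX
[26] I6 WR R4

cycle = 17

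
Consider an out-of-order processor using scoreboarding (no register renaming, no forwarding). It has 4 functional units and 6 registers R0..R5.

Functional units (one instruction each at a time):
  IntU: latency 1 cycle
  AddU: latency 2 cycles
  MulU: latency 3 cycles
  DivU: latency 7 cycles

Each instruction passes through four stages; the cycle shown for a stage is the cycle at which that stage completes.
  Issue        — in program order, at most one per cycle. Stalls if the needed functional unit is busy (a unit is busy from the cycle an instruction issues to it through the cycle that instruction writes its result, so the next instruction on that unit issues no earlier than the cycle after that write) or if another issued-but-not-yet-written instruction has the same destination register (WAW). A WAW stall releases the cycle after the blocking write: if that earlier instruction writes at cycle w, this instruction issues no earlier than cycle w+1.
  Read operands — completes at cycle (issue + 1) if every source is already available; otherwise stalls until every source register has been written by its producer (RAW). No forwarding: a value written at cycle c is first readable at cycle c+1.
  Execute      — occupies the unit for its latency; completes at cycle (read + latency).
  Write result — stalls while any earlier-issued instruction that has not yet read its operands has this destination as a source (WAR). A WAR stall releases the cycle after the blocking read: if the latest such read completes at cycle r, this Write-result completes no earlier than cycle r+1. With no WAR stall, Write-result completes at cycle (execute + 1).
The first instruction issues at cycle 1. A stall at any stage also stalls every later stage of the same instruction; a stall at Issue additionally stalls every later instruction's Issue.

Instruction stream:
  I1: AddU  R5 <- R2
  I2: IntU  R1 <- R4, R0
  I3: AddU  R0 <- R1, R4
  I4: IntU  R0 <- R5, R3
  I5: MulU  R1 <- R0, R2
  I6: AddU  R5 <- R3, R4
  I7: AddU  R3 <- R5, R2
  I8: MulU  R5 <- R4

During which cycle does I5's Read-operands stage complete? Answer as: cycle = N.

c1: I1→AddU
c2: I1 RO · I2→IntU
c3: I2 RO
c4: I1 EX · I2 EX
c5: I1 WR R5 · I2 WR R1
c6: I3→AddU
c7: I3 RO
c9: I3 EX
c10: I3 WR R0
c11: I4→IntU
c12: I4 RO · I5→MulU
c13: I4 EX · I6→AddU
c14: I4 WR R0 · I6 RO
c15: I5 RO
c16: I6 EX
c17: I6 WR R5
c18: I5 EX · I7→AddU
c19: I5 WR R1 · I7 RO
c20: I8→MulU
c21: I7 EX · I8 RO
c22: I7 WR R3
c24: I8 EX
c25: I8 WR R5

cycle = 15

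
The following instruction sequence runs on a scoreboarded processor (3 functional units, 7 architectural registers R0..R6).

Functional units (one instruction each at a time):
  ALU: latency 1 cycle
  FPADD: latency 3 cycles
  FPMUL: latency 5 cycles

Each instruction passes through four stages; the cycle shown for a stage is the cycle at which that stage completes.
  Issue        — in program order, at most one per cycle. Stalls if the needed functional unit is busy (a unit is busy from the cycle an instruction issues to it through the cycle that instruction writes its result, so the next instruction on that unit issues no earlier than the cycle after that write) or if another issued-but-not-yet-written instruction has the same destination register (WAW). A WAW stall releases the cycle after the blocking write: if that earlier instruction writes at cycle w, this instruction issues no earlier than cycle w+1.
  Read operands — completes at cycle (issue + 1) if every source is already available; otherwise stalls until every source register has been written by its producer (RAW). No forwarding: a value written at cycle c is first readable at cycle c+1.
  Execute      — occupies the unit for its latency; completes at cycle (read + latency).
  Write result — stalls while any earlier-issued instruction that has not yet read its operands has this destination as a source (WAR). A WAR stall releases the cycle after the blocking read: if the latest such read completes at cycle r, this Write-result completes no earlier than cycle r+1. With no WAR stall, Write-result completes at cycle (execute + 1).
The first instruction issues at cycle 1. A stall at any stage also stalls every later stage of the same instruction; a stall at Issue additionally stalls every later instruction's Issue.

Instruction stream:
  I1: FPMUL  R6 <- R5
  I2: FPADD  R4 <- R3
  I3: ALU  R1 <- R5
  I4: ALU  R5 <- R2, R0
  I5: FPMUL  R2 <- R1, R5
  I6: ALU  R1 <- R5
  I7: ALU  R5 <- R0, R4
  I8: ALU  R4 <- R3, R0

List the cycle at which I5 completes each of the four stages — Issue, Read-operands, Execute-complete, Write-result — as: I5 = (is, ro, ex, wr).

  I1 | 1 | 2 | 7 | 8
  I2 | 2 | 3 | 6 | 7
  I3 | 3 | 4 | 5 | 6
  I4 | 7 | 8 | 9 | 10   struct: ALU busy until I3 writes@6
  I5 | 9 | 11 | 16 | 17   struct: FPMUL busy until I1 writes@8 · RAW R5: wait I4 write@10
  I6 | 11 | 12 | 13 | 14   struct: ALU busy until I4 writes@10
  I7 | 15 | 16 | 17 | 18   struct: ALU busy until I6 writes@14
  I8 | 19 | 20 | 21 | 22   struct: ALU busy until I7 writes@18

I5 = (9, 11, 16, 17)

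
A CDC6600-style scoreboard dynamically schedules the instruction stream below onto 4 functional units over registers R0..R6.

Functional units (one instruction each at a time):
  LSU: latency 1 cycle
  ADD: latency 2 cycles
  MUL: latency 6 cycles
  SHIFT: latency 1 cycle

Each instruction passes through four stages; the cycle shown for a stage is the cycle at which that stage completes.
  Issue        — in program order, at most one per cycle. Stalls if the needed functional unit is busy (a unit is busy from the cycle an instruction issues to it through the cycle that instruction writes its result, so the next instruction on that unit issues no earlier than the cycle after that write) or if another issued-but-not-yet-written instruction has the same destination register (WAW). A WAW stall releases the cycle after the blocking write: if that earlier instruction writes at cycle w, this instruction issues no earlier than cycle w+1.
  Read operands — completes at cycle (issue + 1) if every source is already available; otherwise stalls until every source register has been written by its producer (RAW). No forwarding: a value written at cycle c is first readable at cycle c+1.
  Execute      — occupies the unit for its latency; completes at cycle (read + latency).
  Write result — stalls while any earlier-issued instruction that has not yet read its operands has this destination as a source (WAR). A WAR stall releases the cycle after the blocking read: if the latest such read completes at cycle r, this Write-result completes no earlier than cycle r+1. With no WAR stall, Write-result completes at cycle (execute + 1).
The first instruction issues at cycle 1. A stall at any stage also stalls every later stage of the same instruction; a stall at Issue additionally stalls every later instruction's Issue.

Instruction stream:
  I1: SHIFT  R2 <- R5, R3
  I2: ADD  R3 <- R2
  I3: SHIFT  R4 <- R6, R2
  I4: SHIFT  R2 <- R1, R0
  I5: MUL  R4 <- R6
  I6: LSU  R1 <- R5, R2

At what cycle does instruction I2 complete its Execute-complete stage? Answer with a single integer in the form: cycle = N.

cycle = 7

t=1  I1 dispatched to SHIFT
t=2  I1 operands ready; I2 dispatched to ADD
t=3  I1 complete
t=4  R2←I1
t=5  I2 operands ready; I3 dispatched to SHIFT
t=6  I3 operands ready
t=7  I2 complete; I3 complete
t=8  R3←I2; R4←I3
t=9  I4 dispatched to SHIFT
t=10  I4 operands ready; I5 dispatched to MUL
t=11  I4 complete; I5 operands ready; I6 dispatched to LSU
t=12  R2←I4
t=13  I6 operands ready
t=14  I6 complete
t=15  R1←I6
t=17  I5 complete
t=18  R4←I5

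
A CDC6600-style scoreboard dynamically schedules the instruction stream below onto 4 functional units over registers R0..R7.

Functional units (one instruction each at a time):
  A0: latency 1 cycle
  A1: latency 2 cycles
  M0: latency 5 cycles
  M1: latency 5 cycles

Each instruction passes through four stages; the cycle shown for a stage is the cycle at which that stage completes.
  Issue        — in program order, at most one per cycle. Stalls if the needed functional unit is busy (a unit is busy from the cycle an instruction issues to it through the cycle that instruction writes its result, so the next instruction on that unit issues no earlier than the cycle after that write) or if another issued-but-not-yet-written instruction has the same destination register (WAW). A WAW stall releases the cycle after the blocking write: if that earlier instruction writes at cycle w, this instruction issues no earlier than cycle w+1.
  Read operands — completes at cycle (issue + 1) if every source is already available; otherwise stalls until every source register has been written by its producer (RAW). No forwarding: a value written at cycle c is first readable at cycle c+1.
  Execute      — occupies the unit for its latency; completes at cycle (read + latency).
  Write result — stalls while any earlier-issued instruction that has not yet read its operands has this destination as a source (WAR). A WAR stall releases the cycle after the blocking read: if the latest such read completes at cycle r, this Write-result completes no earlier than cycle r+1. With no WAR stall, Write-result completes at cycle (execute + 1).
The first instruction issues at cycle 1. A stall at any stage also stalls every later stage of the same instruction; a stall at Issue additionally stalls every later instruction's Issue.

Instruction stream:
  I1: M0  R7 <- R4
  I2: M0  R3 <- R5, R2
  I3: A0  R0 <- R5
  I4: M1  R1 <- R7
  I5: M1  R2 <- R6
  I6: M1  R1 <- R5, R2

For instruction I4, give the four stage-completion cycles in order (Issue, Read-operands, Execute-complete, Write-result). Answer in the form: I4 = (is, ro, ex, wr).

I4 = (11, 12, 17, 18)

I1 -> (1, 2, 7, 8)
I2 -> (9, 10, 15, 16)  // struct: M0 busy until I1 writes@8
I3 -> (10, 11, 12, 13)
I4 -> (11, 12, 17, 18)
I5 -> (19, 20, 25, 26)  // struct: M1 busy until I4 writes@18
I6 -> (27, 28, 33, 34)  // struct: M1 busy until I5 writes@26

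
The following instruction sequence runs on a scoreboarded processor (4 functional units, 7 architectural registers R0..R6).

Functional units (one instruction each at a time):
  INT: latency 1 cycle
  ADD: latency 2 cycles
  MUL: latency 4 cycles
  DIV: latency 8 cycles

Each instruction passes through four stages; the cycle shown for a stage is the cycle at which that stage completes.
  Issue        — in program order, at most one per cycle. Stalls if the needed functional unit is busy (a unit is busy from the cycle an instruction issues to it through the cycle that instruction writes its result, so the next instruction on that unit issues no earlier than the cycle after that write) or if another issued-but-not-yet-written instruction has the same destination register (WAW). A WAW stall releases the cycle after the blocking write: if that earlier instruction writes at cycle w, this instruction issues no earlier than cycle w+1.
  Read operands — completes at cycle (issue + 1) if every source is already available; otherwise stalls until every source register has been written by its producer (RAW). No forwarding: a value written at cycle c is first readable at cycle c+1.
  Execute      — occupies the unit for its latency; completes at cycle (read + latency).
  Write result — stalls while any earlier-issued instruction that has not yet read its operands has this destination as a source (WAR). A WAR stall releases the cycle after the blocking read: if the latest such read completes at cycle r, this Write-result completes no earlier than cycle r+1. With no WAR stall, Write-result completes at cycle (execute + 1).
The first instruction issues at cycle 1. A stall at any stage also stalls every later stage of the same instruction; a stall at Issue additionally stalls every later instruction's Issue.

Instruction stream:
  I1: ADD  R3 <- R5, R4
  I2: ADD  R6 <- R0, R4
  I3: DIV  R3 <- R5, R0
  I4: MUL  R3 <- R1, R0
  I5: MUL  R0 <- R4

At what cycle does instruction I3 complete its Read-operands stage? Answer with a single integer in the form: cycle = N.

cycle = 8

[1] I1 issues→ADD
[2] I1 reads
[4] I1 exec-done
[5] I1 writes R3
[6] I2 issues→ADD
[7] I2 reads, I3 issues→DIV
[8] I3 reads
[9] I2 exec-done
[10] I2 writes R6
[16] I3 exec-done
[17] I3 writes R3
[18] I4 issues→MUL
[19] I4 reads
[23] I4 exec-done
[24] I4 writes R3
[25] I5 issues→MUL
[26] I5 reads
[30] I5 exec-done
[31] I5 writes R0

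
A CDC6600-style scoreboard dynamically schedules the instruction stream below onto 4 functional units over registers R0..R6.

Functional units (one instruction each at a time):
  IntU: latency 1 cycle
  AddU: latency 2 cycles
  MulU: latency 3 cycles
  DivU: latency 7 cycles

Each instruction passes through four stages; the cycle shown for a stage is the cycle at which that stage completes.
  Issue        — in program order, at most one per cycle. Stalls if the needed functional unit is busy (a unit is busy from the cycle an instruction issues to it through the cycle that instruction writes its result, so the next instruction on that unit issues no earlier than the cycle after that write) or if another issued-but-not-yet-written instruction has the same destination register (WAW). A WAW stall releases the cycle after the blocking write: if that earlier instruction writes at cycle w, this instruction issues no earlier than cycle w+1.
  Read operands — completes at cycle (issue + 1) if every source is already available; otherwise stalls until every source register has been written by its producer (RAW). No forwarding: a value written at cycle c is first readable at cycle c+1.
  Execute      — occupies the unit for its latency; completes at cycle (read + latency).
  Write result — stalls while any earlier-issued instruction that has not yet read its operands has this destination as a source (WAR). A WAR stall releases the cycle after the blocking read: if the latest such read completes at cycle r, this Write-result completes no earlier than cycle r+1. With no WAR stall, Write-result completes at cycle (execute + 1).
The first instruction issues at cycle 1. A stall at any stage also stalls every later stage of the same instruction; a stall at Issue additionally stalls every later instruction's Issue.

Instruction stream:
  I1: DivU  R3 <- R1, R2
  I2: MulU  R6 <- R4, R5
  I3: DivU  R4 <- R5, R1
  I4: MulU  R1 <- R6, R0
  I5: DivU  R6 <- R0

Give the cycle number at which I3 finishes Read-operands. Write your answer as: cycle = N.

cycle = 12

[1] I1 dispatched to DivU
[2] I1 operands ready | I2 dispatched to MulU
[3] I2 operands ready
[6] I2 complete
[7] R6←I2
[9] I1 complete
[10] R3←I1
[11] I3 dispatched to DivU
[12] I3 operands ready | I4 dispatched to MulU
[13] I4 operands ready
[16] I4 complete
[17] R1←I4
[19] I3 complete
[20] R4←I3
[21] I5 dispatched to DivU
[22] I5 operands ready
[29] I5 complete
[30] R6←I5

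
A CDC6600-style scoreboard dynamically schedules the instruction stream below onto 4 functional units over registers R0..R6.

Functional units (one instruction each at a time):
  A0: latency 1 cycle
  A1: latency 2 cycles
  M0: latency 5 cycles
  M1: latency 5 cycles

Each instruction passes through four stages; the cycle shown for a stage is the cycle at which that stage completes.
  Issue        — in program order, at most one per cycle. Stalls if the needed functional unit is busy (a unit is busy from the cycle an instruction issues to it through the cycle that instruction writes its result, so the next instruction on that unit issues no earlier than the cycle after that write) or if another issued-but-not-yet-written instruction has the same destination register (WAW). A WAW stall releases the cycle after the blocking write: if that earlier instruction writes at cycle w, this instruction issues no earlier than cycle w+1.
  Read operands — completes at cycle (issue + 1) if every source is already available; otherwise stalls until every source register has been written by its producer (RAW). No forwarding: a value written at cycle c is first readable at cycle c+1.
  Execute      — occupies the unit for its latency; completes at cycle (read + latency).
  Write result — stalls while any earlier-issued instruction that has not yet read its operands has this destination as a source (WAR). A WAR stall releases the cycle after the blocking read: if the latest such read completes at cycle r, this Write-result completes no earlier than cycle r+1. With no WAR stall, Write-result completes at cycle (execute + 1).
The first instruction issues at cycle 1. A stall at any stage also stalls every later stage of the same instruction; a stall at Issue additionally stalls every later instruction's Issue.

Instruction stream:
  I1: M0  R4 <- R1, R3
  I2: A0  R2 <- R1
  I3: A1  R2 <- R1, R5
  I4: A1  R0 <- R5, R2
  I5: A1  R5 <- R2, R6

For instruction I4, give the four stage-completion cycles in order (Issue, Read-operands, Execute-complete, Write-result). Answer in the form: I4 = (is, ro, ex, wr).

I4 = (11, 12, 14, 15)

  I1 | 1 | 2 | 7 | 8
  I2 | 2 | 3 | 4 | 5
  I3 | 6 | 7 | 9 | 10   WAW R2: wait I2 write@5
  I4 | 11 | 12 | 14 | 15   struct: A1 busy until I3 writes@10
  I5 | 16 | 17 | 19 | 20   struct: A1 busy until I4 writes@15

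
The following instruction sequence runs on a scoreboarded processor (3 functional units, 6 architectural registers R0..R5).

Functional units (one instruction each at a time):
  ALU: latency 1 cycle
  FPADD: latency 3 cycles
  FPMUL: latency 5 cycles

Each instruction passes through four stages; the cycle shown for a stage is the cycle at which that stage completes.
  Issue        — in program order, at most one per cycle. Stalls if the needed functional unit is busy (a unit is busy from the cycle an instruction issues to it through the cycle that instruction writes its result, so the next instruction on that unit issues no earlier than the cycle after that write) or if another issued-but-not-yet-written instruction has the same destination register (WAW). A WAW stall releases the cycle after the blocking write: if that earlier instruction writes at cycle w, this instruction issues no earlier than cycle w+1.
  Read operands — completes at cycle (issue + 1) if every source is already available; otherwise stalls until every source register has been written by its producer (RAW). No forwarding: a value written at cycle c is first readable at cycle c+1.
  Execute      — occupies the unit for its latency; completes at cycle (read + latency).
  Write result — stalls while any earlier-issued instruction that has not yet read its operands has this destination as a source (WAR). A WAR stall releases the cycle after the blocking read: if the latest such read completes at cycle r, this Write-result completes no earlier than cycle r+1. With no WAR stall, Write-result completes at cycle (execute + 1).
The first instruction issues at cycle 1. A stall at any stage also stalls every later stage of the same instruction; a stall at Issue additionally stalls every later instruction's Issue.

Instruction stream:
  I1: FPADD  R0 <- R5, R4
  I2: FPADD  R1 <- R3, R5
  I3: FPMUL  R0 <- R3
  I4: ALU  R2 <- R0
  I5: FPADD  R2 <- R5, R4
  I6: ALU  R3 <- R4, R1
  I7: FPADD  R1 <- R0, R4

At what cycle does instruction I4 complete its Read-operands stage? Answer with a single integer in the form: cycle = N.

I1: IS=1 RO=2 EX=5 WR=6
I2: IS=7 RO=8 EX=11 WR=12  [struct: FPADD busy until I1 writes@6]
I3: IS=8 RO=9 EX=14 WR=15
I4: IS=9 RO=16 EX=17 WR=18  [RAW R0: wait I3 write@15]
I5: IS=19 RO=20 EX=23 WR=24  [WAW R2: wait I4 write@18]
I6: IS=20 RO=21 EX=22 WR=23
I7: IS=25 RO=26 EX=29 WR=30  [struct: FPADD busy until I5 writes@24]

cycle = 16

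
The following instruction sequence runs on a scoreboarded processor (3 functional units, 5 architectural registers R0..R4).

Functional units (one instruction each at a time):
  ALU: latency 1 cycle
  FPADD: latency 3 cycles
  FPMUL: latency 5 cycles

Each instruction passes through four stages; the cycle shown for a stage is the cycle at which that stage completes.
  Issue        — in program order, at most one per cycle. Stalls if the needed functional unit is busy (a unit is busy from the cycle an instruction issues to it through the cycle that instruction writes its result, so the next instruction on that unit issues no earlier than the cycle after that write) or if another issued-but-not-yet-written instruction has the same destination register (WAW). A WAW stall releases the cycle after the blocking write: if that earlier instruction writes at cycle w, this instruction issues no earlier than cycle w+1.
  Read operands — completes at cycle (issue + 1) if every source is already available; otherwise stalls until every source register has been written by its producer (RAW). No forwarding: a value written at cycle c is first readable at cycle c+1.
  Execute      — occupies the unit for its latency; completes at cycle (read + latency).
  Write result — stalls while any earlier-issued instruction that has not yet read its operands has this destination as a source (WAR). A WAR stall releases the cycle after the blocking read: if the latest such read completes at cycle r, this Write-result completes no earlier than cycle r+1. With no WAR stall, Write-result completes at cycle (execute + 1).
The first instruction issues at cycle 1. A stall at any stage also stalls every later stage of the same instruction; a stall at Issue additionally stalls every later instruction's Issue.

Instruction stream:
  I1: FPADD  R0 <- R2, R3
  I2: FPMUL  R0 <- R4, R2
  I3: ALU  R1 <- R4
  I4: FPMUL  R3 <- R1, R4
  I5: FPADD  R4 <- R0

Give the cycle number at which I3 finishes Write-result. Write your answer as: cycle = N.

I1  is:1  ro:2  ex:5  wr:6
I2  is:7  ro:8  ex:13  wr:14  — WAW R0: wait I1 write@6
I3  is:8  ro:9  ex:10  wr:11
I4  is:15  ro:16  ex:21  wr:22  — struct: FPMUL busy until I2 writes@14
I5  is:16  ro:17  ex:20  wr:21

cycle = 11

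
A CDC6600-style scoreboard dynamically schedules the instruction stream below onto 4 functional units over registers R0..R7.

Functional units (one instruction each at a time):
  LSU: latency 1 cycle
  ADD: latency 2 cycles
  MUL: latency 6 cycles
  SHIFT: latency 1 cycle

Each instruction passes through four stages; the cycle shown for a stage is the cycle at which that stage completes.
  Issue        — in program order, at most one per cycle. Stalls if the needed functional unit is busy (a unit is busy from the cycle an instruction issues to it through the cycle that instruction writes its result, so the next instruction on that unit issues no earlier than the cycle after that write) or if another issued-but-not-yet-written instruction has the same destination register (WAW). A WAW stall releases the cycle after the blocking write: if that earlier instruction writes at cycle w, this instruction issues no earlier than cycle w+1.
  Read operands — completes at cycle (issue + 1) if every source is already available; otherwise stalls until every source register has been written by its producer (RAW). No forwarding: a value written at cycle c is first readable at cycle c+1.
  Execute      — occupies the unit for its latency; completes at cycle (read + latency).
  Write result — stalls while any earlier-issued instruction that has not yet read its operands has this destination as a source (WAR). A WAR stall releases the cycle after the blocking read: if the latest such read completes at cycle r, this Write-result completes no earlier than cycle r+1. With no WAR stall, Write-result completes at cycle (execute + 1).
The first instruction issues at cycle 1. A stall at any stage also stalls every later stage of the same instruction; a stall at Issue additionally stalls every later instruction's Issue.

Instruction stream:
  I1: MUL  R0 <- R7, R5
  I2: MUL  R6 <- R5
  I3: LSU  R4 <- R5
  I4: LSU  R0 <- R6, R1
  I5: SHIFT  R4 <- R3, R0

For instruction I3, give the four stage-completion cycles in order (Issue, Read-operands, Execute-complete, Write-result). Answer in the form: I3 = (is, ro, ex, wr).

I1: IS=1 RO=2 EX=8 WR=9
I2: IS=10 RO=11 EX=17 WR=18  [struct: MUL busy until I1 writes@9]
I3: IS=11 RO=12 EX=13 WR=14
I4: IS=15 RO=19 EX=20 WR=21  [struct: LSU busy until I3 writes@14; RAW R6: wait I2 write@18]
I5: IS=16 RO=22 EX=23 WR=24  [RAW R0: wait I4 write@21]

I3 = (11, 12, 13, 14)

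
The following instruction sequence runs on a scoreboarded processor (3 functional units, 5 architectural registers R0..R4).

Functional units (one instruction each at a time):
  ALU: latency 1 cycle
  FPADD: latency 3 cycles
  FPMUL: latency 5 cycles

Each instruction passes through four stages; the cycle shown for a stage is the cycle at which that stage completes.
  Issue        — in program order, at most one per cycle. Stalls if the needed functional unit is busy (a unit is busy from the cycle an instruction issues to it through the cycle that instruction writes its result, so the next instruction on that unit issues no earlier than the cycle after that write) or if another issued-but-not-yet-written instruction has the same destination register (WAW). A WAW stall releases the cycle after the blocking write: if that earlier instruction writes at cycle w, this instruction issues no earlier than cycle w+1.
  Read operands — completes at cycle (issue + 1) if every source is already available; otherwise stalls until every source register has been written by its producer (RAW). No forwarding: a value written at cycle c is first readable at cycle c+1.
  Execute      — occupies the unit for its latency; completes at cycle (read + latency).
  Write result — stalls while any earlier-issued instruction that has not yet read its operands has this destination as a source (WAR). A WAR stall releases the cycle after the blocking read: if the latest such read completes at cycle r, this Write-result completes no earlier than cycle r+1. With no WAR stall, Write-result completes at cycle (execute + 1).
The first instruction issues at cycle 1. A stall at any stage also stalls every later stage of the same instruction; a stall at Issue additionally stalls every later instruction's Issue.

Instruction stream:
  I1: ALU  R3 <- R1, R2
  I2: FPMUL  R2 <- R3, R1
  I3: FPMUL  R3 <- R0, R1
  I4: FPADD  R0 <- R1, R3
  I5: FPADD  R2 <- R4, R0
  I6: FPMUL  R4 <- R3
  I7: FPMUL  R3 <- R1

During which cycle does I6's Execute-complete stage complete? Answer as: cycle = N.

cycle = 32

cycle 1: I1 issues→ALU
cycle 2: I1 reads | I2 issues→FPMUL
cycle 3: I1 exec-done
cycle 4: I1 writes R3
cycle 5: I2 reads
cycle 10: I2 exec-done
cycle 11: I2 writes R2
cycle 12: I3 issues→FPMUL
cycle 13: I3 reads | I4 issues→FPADD
cycle 18: I3 exec-done
cycle 19: I3 writes R3
cycle 20: I4 reads
cycle 23: I4 exec-done
cycle 24: I4 writes R0
cycle 25: I5 issues→FPADD
cycle 26: I5 reads | I6 issues→FPMUL
cycle 27: I6 reads
cycle 29: I5 exec-done
cycle 30: I5 writes R2
cycle 32: I6 exec-done
cycle 33: I6 writes R4
cycle 34: I7 issues→FPMUL
cycle 35: I7 reads
cycle 40: I7 exec-done
cycle 41: I7 writes R3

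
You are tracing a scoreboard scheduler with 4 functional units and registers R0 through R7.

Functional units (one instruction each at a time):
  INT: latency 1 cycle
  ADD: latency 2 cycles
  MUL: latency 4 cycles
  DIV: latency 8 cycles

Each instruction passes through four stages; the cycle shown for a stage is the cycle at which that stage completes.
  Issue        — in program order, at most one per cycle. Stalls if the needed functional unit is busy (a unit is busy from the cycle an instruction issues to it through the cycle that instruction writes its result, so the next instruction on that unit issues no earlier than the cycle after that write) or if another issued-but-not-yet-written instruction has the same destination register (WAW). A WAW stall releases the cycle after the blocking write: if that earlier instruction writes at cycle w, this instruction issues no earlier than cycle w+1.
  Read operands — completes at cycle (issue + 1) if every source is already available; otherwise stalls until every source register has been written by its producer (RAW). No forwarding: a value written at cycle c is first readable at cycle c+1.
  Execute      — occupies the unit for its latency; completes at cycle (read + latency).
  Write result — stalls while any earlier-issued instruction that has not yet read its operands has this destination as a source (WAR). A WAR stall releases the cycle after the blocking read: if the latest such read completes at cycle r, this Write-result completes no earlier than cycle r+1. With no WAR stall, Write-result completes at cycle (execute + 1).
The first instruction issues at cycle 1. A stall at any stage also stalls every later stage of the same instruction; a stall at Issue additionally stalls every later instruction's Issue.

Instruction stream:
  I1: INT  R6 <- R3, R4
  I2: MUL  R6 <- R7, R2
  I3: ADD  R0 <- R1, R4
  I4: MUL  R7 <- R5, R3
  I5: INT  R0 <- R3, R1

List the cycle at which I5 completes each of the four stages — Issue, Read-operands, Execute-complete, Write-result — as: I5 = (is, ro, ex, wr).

1) issue 1, read 2, done 3, write 4
2) issue 5, read 6, done 10, write 11  <WAW R6: wait I1 write@4>
3) issue 6, read 7, done 9, write 10
4) issue 12, read 13, done 17, write 18  <struct: MUL busy until I2 writes@11>
5) issue 13, read 14, done 15, write 16

I5 = (13, 14, 15, 16)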